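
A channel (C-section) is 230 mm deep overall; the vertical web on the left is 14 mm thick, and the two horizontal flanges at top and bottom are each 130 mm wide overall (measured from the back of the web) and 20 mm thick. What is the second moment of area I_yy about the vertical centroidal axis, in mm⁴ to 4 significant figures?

Break the section into simple shapes (no overlaps), measuring from the bottom-left corner of the bounding box.
Web: 14 × 230, A = 3 220 mm², x = 7 mm, Ī = 52593.3 mm⁴.
Top flange (beyond web): 116 × 20, A = 2 320 mm², x = 72 mm, Ī = 2 601 493 mm⁴.
Bottom flange (beyond web): 116 × 20, A = 2 320 mm², x = 72 mm, Ī = 2 601 493 mm⁴.
Centroid: x̄ = ΣA·x / ΣA = 45.3715 mm.
Transfer each piece to the vertical centroidal axis using Ī + A·d² with d = x − 45.3715:
  web: d = -38.3715 mm → contributes +4 793 632 mm⁴
  top flange (beyond web): d = 26.6285 mm → contributes +4 246 552 mm⁴
  bottom flange (beyond web): d = 26.6285 mm → contributes +4 246 552 mm⁴
Total I = 13 286 735 mm⁴.

I_yy ≈ 1.329 × 10⁷ mm⁴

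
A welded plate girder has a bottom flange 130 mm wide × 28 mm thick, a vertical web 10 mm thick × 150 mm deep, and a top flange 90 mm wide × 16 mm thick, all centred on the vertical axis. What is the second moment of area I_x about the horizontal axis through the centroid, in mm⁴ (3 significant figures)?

I_x ≈ 3.55 × 10⁷ mm⁴

Decompose the section into non-overlapping parts with the origin at the bottom-left of its bounding rectangle.
Bottom plate: 130 × 28, A = 3 640 mm², y = 14 mm, Ī = 237 813 mm⁴.
Web plate: 10 × 150, A = 1 500 mm², y = 103 mm, Ī = 2 812 500 mm⁴.
Top plate: 90 × 16, A = 1 440 mm², y = 186 mm, Ī = 30 720 mm⁴.
Centroid: ȳ = ΣA·y / ΣA = 71.93 mm.
Transfer each piece to the horizontal axis through the centroid using Ī + A·d² with d = y − 71.93:
  bottom plate: d = -57.93 mm → contributes +12 453 273 mm⁴
  web plate: d = 31.07 mm → contributes +4 260 509 mm⁴
  top plate: d = 114.07 mm → contributes +18 767 919 mm⁴
Total I = 35 481 701 mm⁴.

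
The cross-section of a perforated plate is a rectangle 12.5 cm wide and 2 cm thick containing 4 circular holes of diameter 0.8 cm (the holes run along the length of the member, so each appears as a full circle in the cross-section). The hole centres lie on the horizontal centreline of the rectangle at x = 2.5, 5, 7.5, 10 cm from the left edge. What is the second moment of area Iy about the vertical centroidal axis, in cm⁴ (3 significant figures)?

Iy ≈ 310 cm⁴

Decompose the section into non-overlapping parts with the origin at the bottom-left of its bounding rectangle.
Plate: 12.5 × 2, A = 25 cm², x = 6.25 cm, Ī = 325.52 cm⁴.
Hole 1 (subtracted): ⌀0.8, A = 0.50265 cm², x = 2.5 cm, Ī = 0.020106 cm⁴.
Hole 2 (subtracted): ⌀0.8, A = 0.50265 cm², x = 5 cm, Ī = 0.020106 cm⁴.
Hole 3 (subtracted): ⌀0.8, A = 0.50265 cm², x = 7.5 cm, Ī = 0.020106 cm⁴.
Hole 4 (subtracted): ⌀0.8, A = 0.50265 cm², x = 10 cm, Ī = 0.020106 cm⁴.
By symmetry the centroid is at mid-width, x̄ = 6.25 cm.
Transfer each piece to the vertical centroidal axis using Ī + A·d² with d = x − 6.25:
  plate: d = 0 cm → contributes +325.52 cm⁴
  hole 1: d = -3.75 cm → contributes −7.0887 cm⁴
  hole 2: d = -1.25 cm → contributes −0.8055 cm⁴
  hole 3: d = 1.25 cm → contributes −0.8055 cm⁴
  hole 4: d = 3.75 cm → contributes −7.0887 cm⁴
Total I = 309.73 cm⁴.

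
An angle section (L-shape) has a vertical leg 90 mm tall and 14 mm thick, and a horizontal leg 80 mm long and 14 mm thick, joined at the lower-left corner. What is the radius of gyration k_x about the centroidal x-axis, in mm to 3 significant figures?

k_x ≈ 27.4 mm

Treat the section as a set of non-overlapping primitives; coordinates are from the bounding-box lower-left.
Vertical leg: 14 × 90, A = 1 260 mm², y = 45 mm, Ī = 850 500 mm⁴.
Horizontal leg (remainder): 66 × 14, A = 924 mm², y = 7 mm, Ī = 15 092 mm⁴.
Centroid: ȳ = ΣA·y / ΣA = 28.923 mm.
Transfer each piece to the centroidal x-axis using Ī + A·d² with d = y − 28.923:
  vertical leg: d = 16.077 mm → contributes +1 176 169 mm⁴
  horizontal leg (remainder): d = -21.923 mm → contributes +459 186 mm⁴
Total I = 1 635 355 mm⁴.
Radius of gyration: k = √(I/A) = √(1 635 355 / 2 184) = 27.364 mm.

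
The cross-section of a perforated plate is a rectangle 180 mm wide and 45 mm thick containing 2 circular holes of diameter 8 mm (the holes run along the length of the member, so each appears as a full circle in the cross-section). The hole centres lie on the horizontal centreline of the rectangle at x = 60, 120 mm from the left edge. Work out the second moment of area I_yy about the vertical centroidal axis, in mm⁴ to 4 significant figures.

I_yy ≈ 2.178 × 10⁷ mm⁴

Decompose the section into non-overlapping parts with the origin at the bottom-left of its bounding rectangle.
Plate: 180 × 45, A = 8 100 mm², x = 90 mm, Ī = 21 870 000 mm⁴.
Hole 1 (subtracted): ⌀8, A = 50.2655 mm², x = 60 mm, Ī = 201.062 mm⁴.
Hole 2 (subtracted): ⌀8, A = 50.2655 mm², x = 120 mm, Ī = 201.062 mm⁴.
By symmetry the centroid is at mid-width, x̄ = 90 mm.
Transfer each piece to the vertical centroidal axis using Ī + A·d² with d = x − 90:
  plate: d = 0 mm → contributes +21 870 000 mm⁴
  hole 1: d = -30 mm → contributes −45 440 mm⁴
  hole 2: d = 30 mm → contributes −45 440 mm⁴
Total I = 21 779 120 mm⁴.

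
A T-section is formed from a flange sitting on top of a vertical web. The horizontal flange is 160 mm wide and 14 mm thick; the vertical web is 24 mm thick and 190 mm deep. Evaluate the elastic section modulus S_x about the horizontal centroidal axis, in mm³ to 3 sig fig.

Treat the section as a set of non-overlapping primitives; coordinates are from the bounding-box lower-left.
Flange: 160 × 14, A = 2 240 mm², y = 197 mm, Ī = 36 587 mm⁴.
Web: 24 × 190, A = 4 560 mm², y = 95 mm, Ī = 13 718 000 mm⁴.
Centroid: ȳ = ΣA·y / ΣA = 128.6 mm.
Transfer each piece to the horizontal centroidal axis using Ī + A·d² with d = y − 128.6:
  flange: d = 68.4 mm → contributes +10 516 561 mm⁴
  web: d = -33.6 mm → contributes +18 866 058 mm⁴
Total I = 29 382 619 mm⁴.
Extreme fibre distance c = 128.6 mm; S = I/c = 228 481 mm³.

S_x ≈ 2.28 × 10⁵ mm³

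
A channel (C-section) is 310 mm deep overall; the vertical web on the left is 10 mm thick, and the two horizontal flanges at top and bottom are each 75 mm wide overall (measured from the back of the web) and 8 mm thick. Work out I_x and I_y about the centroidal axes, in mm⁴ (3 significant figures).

Treat the section as a set of non-overlapping primitives; coordinates are from the bounding-box lower-left.
Web: 10 × 310, A = 3 100 mm², y = 155 mm, Ī = 24 825 833 mm⁴.
Top flange (beyond web): 65 × 8, A = 520 mm², y = 306 mm, Ī = 2773.3 mm⁴.
Bottom flange (beyond web): 65 × 8, A = 520 mm², y = 4 mm, Ī = 2773.3 mm⁴.
By symmetry the centroid is at mid-height, ȳ = 155 mm.
Transfer each piece to the centroidal x-axis using Ī + A·d² with d = y − 155:
  web: d = 0 mm → contributes +24 825 833 mm⁴
  top flange (beyond web): d = 151 mm → contributes +11 859 293 mm⁴
  bottom flange (beyond web): d = -151 mm → contributes +11 859 293 mm⁴
Total I = 48 544 420 mm⁴.
For the y-axis: x̄ = 14.42 mm.
Repeating about the centroidal y-axis gives I_y = 1 487 109 mm⁴.

I_x ≈ 4.85 × 10⁷ mm⁴, I_y ≈ 1.49 × 10⁶ mm⁴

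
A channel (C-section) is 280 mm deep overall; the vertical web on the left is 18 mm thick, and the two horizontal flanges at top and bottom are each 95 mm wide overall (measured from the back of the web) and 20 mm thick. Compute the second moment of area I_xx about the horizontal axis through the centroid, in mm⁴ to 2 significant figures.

I_xx ≈ 8.5 × 10⁷ mm⁴

Decompose the section into non-overlapping parts with the origin at the bottom-left of its bounding rectangle.
Web: 18 × 280, A = 5 040 mm², y = 140 mm, Ī = 32 928 000 mm⁴.
Top flange (beyond web): 77 × 20, A = 1 540 mm², y = 270 mm, Ī = 51 333 mm⁴.
Bottom flange (beyond web): 77 × 20, A = 1 540 mm², y = 10 mm, Ī = 51 333 mm⁴.
By symmetry the centroid is at mid-height, ȳ = 140 mm.
Transfer each piece to the horizontal axis through the centroid using Ī + A·d² with d = y − 140:
  web: d = 0 mm → contributes +32 928 000 mm⁴
  top flange (beyond web): d = 130 mm → contributes +26 077 333 mm⁴
  bottom flange (beyond web): d = -130 mm → contributes +26 077 333 mm⁴
Total I = 85 082 667 mm⁴.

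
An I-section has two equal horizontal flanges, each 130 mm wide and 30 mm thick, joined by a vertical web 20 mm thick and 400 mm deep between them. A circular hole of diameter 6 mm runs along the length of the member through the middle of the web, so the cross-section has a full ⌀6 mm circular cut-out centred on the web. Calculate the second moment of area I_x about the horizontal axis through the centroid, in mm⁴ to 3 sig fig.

Break the section into simple shapes (no overlaps), measuring from the bottom-left corner of the bounding box.
Bottom flange: 130 × 30, A = 3 900 mm², y = 15 mm, Ī = 292 500 mm⁴.
Web: 20 × 400, A = 8 000 mm², y = 230 mm, Ī = 106 666 667 mm⁴.
Top flange: 130 × 30, A = 3 900 mm², y = 445 mm, Ī = 292 500 mm⁴.
Hole (subtracted): ⌀6, A = 28.274 mm², y = 230 mm, Ī = 63.617 mm⁴.
By symmetry the centroid is at mid-height, ȳ = 230 mm.
Transfer each piece to the horizontal axis through the centroid using Ī + A·d² with d = y − 230:
  bottom flange: d = -215 mm → contributes +180 570 000 mm⁴
  web: d = 0 mm → contributes +106 666 667 mm⁴
  top flange: d = 215 mm → contributes +180 570 000 mm⁴
  hole: d = 0 mm → contributes −63.617 mm⁴
Total I = 467 806 603 mm⁴.

I_x ≈ 4.68 × 10⁸ mm⁴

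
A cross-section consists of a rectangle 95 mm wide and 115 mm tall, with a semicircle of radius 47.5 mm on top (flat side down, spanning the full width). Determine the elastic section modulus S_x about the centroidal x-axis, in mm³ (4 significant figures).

S_x ≈ 3.342 × 10⁵ mm³

Treat the section as a set of non-overlapping primitives; coordinates are from the bounding-box lower-left.
Rectangular body: 95 × 115, A = 10 925 mm², y = 57.5 mm, Ī = 12 040 260 mm⁴.
Semicircular cap: semicircle r = 47.5, A = 3544.11 mm², y = 135.16 mm, Ī = 558 736 mm⁴.
Centroid: ȳ = ΣA·y / ΣA = 76.5222 mm.
Transfer each piece to the centroidal x-axis using Ī + A·d² with d = y − 76.5222:
  rectangular body: d = -19.0222 mm → contributes +15 993 404 mm⁴
  semicircular cap: d = 58.6374 mm → contributes +12 744 618 mm⁴
Total I = 28 738 023 mm⁴.
Extreme fibre distance c = 85.9778 mm; S = I/c = 334 249 mm³.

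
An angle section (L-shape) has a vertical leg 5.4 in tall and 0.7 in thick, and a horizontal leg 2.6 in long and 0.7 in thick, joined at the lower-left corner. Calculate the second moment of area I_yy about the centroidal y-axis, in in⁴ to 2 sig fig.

Split into non-overlapping primitives; take the origin at the lower-left of the bounding box.
Vertical leg: 0.7 × 5.4, A = 3.78 in², x = 0.35 in, Ī = 0.1544 in⁴.
Horizontal leg (remainder): 1.9 × 0.7, A = 1.33 in², x = 1.65 in, Ī = 0.4001 in⁴.
Centroid: x̄ = ΣA·x / ΣA = 0.6884 in.
Transfer each piece to the centroidal y-axis using Ī + A·d² with d = x − 0.6884:
  vertical leg: d = -0.3384 in → contributes +0.5871 in⁴
  horizontal leg (remainder): d = 0.9616 in → contributes +1.63 in⁴
Total I = 2.217 in⁴.

I_yy ≈ 2.2 in⁴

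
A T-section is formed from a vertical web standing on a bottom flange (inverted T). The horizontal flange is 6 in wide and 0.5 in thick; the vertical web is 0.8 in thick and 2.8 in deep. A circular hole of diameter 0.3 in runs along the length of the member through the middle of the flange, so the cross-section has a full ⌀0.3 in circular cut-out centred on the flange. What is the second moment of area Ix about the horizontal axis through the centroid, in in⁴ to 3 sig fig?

Ix ≈ 4.98 in⁴

Treat the section as a set of non-overlapping primitives; coordinates are from the bounding-box lower-left.
Flange: 6 × 0.5, A = 3 in², y = 0.25 in, Ī = 0.0625 in⁴.
Web: 0.8 × 2.8, A = 2.24 in², y = 1.9 in, Ī = 1.4635 in⁴.
Hole (subtracted): ⌀0.3, A = 0.070686 in², y = 0.25 in, Ī = 0.00039761 in⁴.
Centroid: ȳ = ΣA·y / ΣA = 0.96499 in.
Transfer each piece to the horizontal axis through the centroid using Ī + A·d² with d = y − 0.96499:
  flange: d = -0.71499 in → contributes +1.5961 in⁴
  web: d = 0.93501 in → contributes +3.4218 in⁴
  hole: d = -0.71499 in → contributes −0.036533 in⁴
Total I = 4.9814 in⁴.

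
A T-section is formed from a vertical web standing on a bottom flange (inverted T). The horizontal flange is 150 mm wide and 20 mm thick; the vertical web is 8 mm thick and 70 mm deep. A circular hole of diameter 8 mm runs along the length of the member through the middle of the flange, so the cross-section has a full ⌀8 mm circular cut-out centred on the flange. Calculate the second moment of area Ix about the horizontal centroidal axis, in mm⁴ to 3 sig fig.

Decompose the section into non-overlapping parts with the origin at the bottom-left of its bounding rectangle.
Flange: 150 × 20, A = 3 000 mm², y = 10 mm, Ī = 100 000 mm⁴.
Web: 8 × 70, A = 560 mm², y = 55 mm, Ī = 228 667 mm⁴.
Hole (subtracted): ⌀8, A = 50.265 mm², y = 10 mm, Ī = 201.06 mm⁴.
Centroid: ȳ = ΣA·y / ΣA = 17.18 mm.
Transfer each piece to the horizontal centroidal axis using Ī + A·d² with d = y − 17.18:
  flange: d = -7.18 mm → contributes +254 659 mm⁴
  web: d = 37.82 mm → contributes +1 029 663 mm⁴
  hole: d = -7.18 mm → contributes −2792.4 mm⁴
Total I = 1 281 529 mm⁴.

Ix ≈ 1.28 × 10⁶ mm⁴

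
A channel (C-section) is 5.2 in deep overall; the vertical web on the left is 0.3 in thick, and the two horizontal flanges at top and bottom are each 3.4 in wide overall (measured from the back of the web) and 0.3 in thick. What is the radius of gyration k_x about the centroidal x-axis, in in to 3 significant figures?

Treat the section as a set of non-overlapping primitives; coordinates are from the bounding-box lower-left.
Web: 0.3 × 5.2, A = 1.56 in², y = 2.6 in, Ī = 3.5152 in⁴.
Top flange (beyond web): 3.1 × 0.3, A = 0.93 in², y = 5.05 in, Ī = 0.006975 in⁴.
Bottom flange (beyond web): 3.1 × 0.3, A = 0.93 in², y = 0.15 in, Ī = 0.006975 in⁴.
By symmetry the centroid is at mid-height, ȳ = 2.6 in.
Transfer each piece to the centroidal x-axis using Ī + A·d² with d = y − 2.6:
  web: d = 0 in → contributes +3.5152 in⁴
  top flange (beyond web): d = 2.45 in → contributes +5.5893 in⁴
  bottom flange (beyond web): d = -2.45 in → contributes +5.5893 in⁴
Total I = 14.694 in⁴.
Radius of gyration: k = √(I/A) = √(14.694 / 3.42) = 2.0728 in.

k_x ≈ 2.07 in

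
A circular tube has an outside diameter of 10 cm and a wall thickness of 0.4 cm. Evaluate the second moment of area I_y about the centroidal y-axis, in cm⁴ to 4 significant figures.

I_y ≈ 139.2 cm⁴

Break the section into simple shapes (no overlaps), measuring from the bottom-left corner of the bounding box.
Outer circle: ⌀10, A = 78.5398 cm², x = 5 cm, Ī = 490.874 cm⁴.
Bore (subtracted): ⌀9.2, A = 66.4761 cm², x = 5 cm, Ī = 351.659 cm⁴.
By symmetry the centroid is at mid-width, x̄ = 5 cm.
All pieces are centred on the centroidal y-axis, so I = ΣĪ (holes subtracted) = 139.215 cm⁴.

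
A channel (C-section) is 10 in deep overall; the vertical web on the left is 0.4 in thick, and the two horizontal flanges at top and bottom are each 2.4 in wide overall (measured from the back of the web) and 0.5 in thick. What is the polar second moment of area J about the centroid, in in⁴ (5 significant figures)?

J ≈ 81.140 in⁴

Treat the section as a set of non-overlapping primitives; coordinates are from the bounding-box lower-left.
Web: 0.4 × 10, A = 4 in², y = 5 in, Ī = 33.33333 in⁴.
Top flange (beyond web): 2 × 0.5, A = 1 in², y = 9.75 in, Ī = 0.02083333 in⁴.
Bottom flange (beyond web): 2 × 0.5, A = 1 in², y = 0.25 in, Ī = 0.02083333 in⁴.
By symmetry the centroid is at mid-height, ȳ = 5 in.
Transfer each piece to the centroidal x-axis using Ī + A·d² with d = y − 5:
  web: d = 0 in → contributes +33.33333 in⁴
  top flange (beyond web): d = 4.75 in → contributes +22.58333 in⁴
  bottom flange (beyond web): d = -4.75 in → contributes +22.58333 in⁴
Total I = 78.5 in⁴.
For the y-axis: x̄ = 0.6 in.
Repeating about the centroidal y-axis gives I_y = 2.64 in⁴.
Polar second moment: J = I_x + I_y = 81.14 in⁴.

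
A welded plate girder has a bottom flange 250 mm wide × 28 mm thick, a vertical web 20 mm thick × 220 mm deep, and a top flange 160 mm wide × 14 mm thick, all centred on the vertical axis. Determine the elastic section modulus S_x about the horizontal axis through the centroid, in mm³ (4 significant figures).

Break the section into simple shapes (no overlaps), measuring from the bottom-left corner of the bounding box.
Bottom plate: 250 × 28, A = 7 000 mm², y = 14 mm, Ī = 457 333 mm⁴.
Web plate: 20 × 220, A = 4 400 mm², y = 138 mm, Ī = 17 746 667 mm⁴.
Top plate: 160 × 14, A = 2 240 mm², y = 255 mm, Ī = 36586.7 mm⁴.
Centroid: ȳ = ΣA·y / ΣA = 93.5777 mm.
Transfer each piece to the horizontal axis through the centroid using Ī + A·d² with d = y − 93.5777:
  bottom plate: d = -79.5777 mm → contributes +44 785 620 mm⁴
  web plate: d = 44.4223 mm → contributes +26 429 361 mm⁴
  top plate: d = 161.422 mm → contributes +58 404 614 mm⁴
Total I = 129 619 594 mm⁴.
Extreme fibre distance c = 168.422 mm; S = I/c = 769 611 mm³.

S_x ≈ 7.696 × 10⁵ mm³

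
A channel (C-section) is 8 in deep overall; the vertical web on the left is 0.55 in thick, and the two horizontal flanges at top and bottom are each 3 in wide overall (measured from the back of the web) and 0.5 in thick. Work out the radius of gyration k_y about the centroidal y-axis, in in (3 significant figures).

k_y ≈ 0.844 in

Break the section into simple shapes (no overlaps), measuring from the bottom-left corner of the bounding box.
Web: 0.55 × 8, A = 4.4 in², x = 0.275 in, Ī = 0.11092 in⁴.
Top flange (beyond web): 2.45 × 0.5, A = 1.225 in², x = 1.775 in, Ī = 0.61276 in⁴.
Bottom flange (beyond web): 2.45 × 0.5, A = 1.225 in², x = 1.775 in, Ī = 0.61276 in⁴.
Centroid: x̄ = ΣA·x / ΣA = 0.8115 in.
Transfer each piece to the centroidal y-axis using Ī + A·d² with d = x − 0.8115:
  web: d = -0.5365 in → contributes +1.3774 in⁴
  top flange (beyond web): d = 0.9635 in → contributes +1.75 in⁴
  bottom flange (beyond web): d = 0.9635 in → contributes +1.75 in⁴
Total I = 4.8773 in⁴.
Radius of gyration: k = √(I/A) = √(4.8773 / 6.85) = 0.84381 in.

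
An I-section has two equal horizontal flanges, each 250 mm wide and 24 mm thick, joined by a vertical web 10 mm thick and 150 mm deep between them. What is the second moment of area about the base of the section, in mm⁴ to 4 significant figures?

Decompose the section into non-overlapping parts with the origin at the bottom-left of its bounding rectangle.
Bottom flange: 250 × 24, A = 6 000 mm², y = 12 mm, Ī = 288 000 mm⁴.
Web: 10 × 150, A = 1 500 mm², y = 99 mm, Ī = 2 812 500 mm⁴.
Top flange: 250 × 24, A = 6 000 mm², y = 186 mm, Ī = 288 000 mm⁴.
Transfer each piece to a horizontal axis along the bottom face using Ī + A·d² with d = y − 0:
  bottom flange: d = 12 mm → contributes +1 152 000 mm⁴
  web: d = 99 mm → contributes +17 514 000 mm⁴
  top flange: d = 186 mm → contributes +207 864 000 mm⁴
Total I = 226 530 000 mm⁴.

I_base ≈ 2.265 × 10⁸ mm⁴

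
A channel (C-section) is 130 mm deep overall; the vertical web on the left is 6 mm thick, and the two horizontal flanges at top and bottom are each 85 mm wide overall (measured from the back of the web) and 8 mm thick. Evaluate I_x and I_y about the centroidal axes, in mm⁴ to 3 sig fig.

Decompose the section into non-overlapping parts with the origin at the bottom-left of its bounding rectangle.
Web: 6 × 130, A = 780 mm², y = 65 mm, Ī = 1 098 500 mm⁴.
Top flange (beyond web): 79 × 8, A = 632 mm², y = 126 mm, Ī = 3370.7 mm⁴.
Bottom flange (beyond web): 79 × 8, A = 632 mm², y = 4 mm, Ī = 3370.7 mm⁴.
By symmetry the centroid is at mid-height, ȳ = 65 mm.
Transfer each piece to the centroidal x-axis using Ī + A·d² with d = y − 65:
  web: d = 0 mm → contributes +1 098 500 mm⁴
  top flange (beyond web): d = 61 mm → contributes +2 355 043 mm⁴
  bottom flange (beyond web): d = -61 mm → contributes +2 355 043 mm⁴
Total I = 5 808 585 mm⁴.
For the y-axis: x̄ = 29.282 mm.
Repeating about the centroidal y-axis gives I_y = 1 530 967 mm⁴.

I_x ≈ 5.81 × 10⁶ mm⁴, I_y ≈ 1.53 × 10⁶ mm⁴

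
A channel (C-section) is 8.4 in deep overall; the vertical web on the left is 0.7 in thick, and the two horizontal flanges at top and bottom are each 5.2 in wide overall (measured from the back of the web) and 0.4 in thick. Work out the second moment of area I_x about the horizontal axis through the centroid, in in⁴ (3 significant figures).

I_x ≈ 92.2 in⁴

Split into non-overlapping primitives; take the origin at the lower-left of the bounding box.
Web: 0.7 × 8.4, A = 5.88 in², y = 4.2 in, Ī = 34.574 in⁴.
Top flange (beyond web): 4.5 × 0.4, A = 1.8 in², y = 8.2 in, Ī = 0.024 in⁴.
Bottom flange (beyond web): 4.5 × 0.4, A = 1.8 in², y = 0.2 in, Ī = 0.024 in⁴.
By symmetry the centroid is at mid-height, ȳ = 4.2 in.
Transfer each piece to the horizontal axis through the centroid using Ī + A·d² with d = y − 4.2:
  web: d = 0 in → contributes +34.574 in⁴
  top flange (beyond web): d = 4 in → contributes +28.824 in⁴
  bottom flange (beyond web): d = -4 in → contributes +28.824 in⁴
Total I = 92.222 in⁴.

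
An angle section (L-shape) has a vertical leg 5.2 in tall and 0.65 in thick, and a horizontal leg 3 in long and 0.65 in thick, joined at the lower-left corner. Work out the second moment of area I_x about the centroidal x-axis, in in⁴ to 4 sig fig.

Decompose the section into non-overlapping parts with the origin at the bottom-left of its bounding rectangle.
Vertical leg: 0.65 × 5.2, A = 3.38 in², y = 2.6 in, Ī = 7.61627 in⁴.
Horizontal leg (remainder): 2.35 × 0.65, A = 1.5275 in², y = 0.325 in, Ī = 0.0537807 in⁴.
Centroid: ȳ = ΣA·y / ΣA = 1.89189 in.
Transfer each piece to the centroidal x-axis using Ī + A·d² with d = y − 1.89189:
  vertical leg: d = 0.708113 in → contributes +9.31108 in⁴
  horizontal leg (remainder): d = -1.56689 in → contributes +3.804 in⁴
Total I = 13.1151 in⁴.

I_x ≈ 13.12 in⁴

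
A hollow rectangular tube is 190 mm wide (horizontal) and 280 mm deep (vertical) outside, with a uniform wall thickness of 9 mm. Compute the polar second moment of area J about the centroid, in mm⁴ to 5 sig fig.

Treat the section as a set of non-overlapping primitives; coordinates are from the bounding-box lower-left.
Outer rectangle: 190 × 280, A = 53 200 mm², y = 140 mm, Ī = 347 573 333 mm⁴.
Inner void (subtracted): 172 × 262, A = 45 064 mm², y = 140 mm, Ī = 257 781 101 mm⁴.
By symmetry the centroid is at mid-height, ȳ = 140 mm.
All pieces are centred on the centroidal x-axis, so I = ΣĪ (holes subtracted) = 89 792 232 mm⁴.
Repeating about the centroidal y-axis gives I_y = 48 945 552 mm⁴.
Polar second moment: J = I_x + I_y = 138 737 784 mm⁴.

J ≈ 1.3874 × 10⁸ mm⁴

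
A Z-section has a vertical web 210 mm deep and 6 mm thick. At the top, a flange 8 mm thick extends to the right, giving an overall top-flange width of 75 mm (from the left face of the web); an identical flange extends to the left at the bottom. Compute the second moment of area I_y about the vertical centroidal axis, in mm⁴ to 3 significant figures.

Split into non-overlapping primitives; take the origin at the lower-left of the bounding box.
Web: 6 × 210, A = 1 260 mm², x = 72 mm, Ī = 3 780 mm⁴.
Top flange (beyond web): 69 × 8, A = 552 mm², x = 109.5 mm, Ī = 219 006 mm⁴.
Bottom flange (beyond web): 69 × 8, A = 552 mm², x = 34.5 mm, Ī = 219 006 mm⁴.
Centroid: x̄ = ΣA·x / ΣA = 72 mm.
Transfer each piece to the vertical centroidal axis using Ī + A·d² with d = x − 72:
  web: d = 0 mm → contributes +3 780 mm⁴
  top flange (beyond web): d = 37.5 mm → contributes +995 256 mm⁴
  bottom flange (beyond web): d = -37.5 mm → contributes +995 256 mm⁴
Total I = 1 994 292 mm⁴.

I_y ≈ 1.99 × 10⁶ mm⁴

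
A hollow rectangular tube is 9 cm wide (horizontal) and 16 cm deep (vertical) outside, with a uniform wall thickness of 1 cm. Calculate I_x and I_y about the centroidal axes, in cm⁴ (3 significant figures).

I_x ≈ 1470 cm⁴, I_y ≈ 572 cm⁴

Break the section into simple shapes (no overlaps), measuring from the bottom-left corner of the bounding box.
Outer rectangle: 9 × 16, A = 144 cm², y = 8 cm, Ī = 3 072 cm⁴.
Inner void (subtracted): 7 × 14, A = 98 cm², y = 8 cm, Ī = 1600.7 cm⁴.
By symmetry the centroid is at mid-height, ȳ = 8 cm.
All pieces are centred on the centroidal x-axis, so I = ΣĪ (holes subtracted) = 1471.3 cm⁴.
Repeating about the centroidal y-axis gives I_y = 571.83 cm⁴.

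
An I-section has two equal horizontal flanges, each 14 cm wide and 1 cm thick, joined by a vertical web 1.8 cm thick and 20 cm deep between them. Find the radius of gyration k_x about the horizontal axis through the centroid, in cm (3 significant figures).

Decompose the section into non-overlapping parts with the origin at the bottom-left of its bounding rectangle.
Bottom flange: 14 × 1, A = 14 cm², y = 0.5 cm, Ī = 1.1667 cm⁴.
Web: 1.8 × 20, A = 36 cm², y = 11 cm, Ī = 1 200 cm⁴.
Top flange: 14 × 1, A = 14 cm², y = 21.5 cm, Ī = 1.1667 cm⁴.
By symmetry the centroid is at mid-height, ȳ = 11 cm.
Transfer each piece to the horizontal axis through the centroid using Ī + A·d² with d = y − 11:
  bottom flange: d = -10.5 cm → contributes +1544.7 cm⁴
  web: d = 0 cm → contributes +1 200 cm⁴
  top flange: d = 10.5 cm → contributes +1544.7 cm⁴
Total I = 4289.3 cm⁴.
Radius of gyration: k = √(I/A) = √(4289.3 / 64) = 8.1866 cm.

k_x ≈ 8.19 cm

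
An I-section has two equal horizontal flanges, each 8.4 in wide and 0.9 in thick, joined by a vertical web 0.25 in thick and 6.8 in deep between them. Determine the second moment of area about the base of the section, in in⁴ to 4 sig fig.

I_base ≈ 542.7 in⁴

Break the section into simple shapes (no overlaps), measuring from the bottom-left corner of the bounding box.
Bottom flange: 8.4 × 0.9, A = 7.56 in², y = 0.45 in, Ī = 0.5103 in⁴.
Web: 0.25 × 6.8, A = 1.7 in², y = 4.3 in, Ī = 6.55067 in⁴.
Top flange: 8.4 × 0.9, A = 7.56 in², y = 8.15 in, Ī = 0.5103 in⁴.
Transfer each piece to the bottom edge using Ī + A·d² with d = y − 0:
  bottom flange: d = 0.45 in → contributes +2.0412 in⁴
  web: d = 4.3 in → contributes +37.9837 in⁴
  top flange: d = 8.15 in → contributes +502.664 in⁴
Total I = 542.689 in⁴.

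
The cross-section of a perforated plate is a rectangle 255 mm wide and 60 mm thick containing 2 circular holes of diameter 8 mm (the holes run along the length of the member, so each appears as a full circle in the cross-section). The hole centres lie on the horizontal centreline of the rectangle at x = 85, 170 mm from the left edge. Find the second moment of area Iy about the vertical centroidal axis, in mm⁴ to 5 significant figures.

Iy ≈ 8.2725 × 10⁷ mm⁴

Split into non-overlapping primitives; take the origin at the lower-left of the bounding box.
Plate: 255 × 60, A = 15 300 mm², x = 127.5 mm, Ī = 82 906 875 mm⁴.
Hole 1 (subtracted): ⌀8, A = 50.26548 mm², x = 85 mm, Ī = 201.0619 mm⁴.
Hole 2 (subtracted): ⌀8, A = 50.26548 mm², x = 170 mm, Ī = 201.0619 mm⁴.
By symmetry the centroid is at mid-width, x̄ = 127.5 mm.
Transfer each piece to the vertical centroidal axis using Ī + A·d² with d = x − 127.5:
  plate: d = 0 mm → contributes +82 906 875 mm⁴
  hole 1: d = -42.5 mm → contributes −90993.09 mm⁴
  hole 2: d = 42.5 mm → contributes −90993.09 mm⁴
Total I = 82 724 889 mm⁴.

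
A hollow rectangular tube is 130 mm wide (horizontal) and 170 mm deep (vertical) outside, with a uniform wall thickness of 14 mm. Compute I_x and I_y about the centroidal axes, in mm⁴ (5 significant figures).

I_x ≈ 2.8886 × 10⁷ mm⁴, I_y ≈ 1.8567 × 10⁷ mm⁴

Decompose the section into non-overlapping parts with the origin at the bottom-left of its bounding rectangle.
Outer rectangle: 130 × 170, A = 22 100 mm², y = 85 mm, Ī = 53 224 167 mm⁴.
Inner void (subtracted): 102 × 142, A = 14 484 mm², y = 85 mm, Ī = 24 337 948 mm⁴.
By symmetry the centroid is at mid-height, ȳ = 85 mm.
All pieces are centred on the centroidal x-axis, so I = ΣĪ (holes subtracted) = 28 886 219 mm⁴.
Repeating about the centroidal y-axis gives I_y = 18 566 539 mm⁴.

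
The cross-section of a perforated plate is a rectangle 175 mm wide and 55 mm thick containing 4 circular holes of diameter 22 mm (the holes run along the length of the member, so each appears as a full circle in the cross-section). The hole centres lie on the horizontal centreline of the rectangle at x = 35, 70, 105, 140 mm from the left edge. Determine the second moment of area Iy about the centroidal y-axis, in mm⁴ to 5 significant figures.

Iy ≈ 2.2189 × 10⁷ mm⁴

Decompose the section into non-overlapping parts with the origin at the bottom-left of its bounding rectangle.
Plate: 175 × 55, A = 9 625 mm², x = 87.5 mm, Ī = 24 563 802 mm⁴.
Hole 1 (subtracted): ⌀22, A = 380.1327 mm², x = 35 mm, Ī = 11499.01 mm⁴.
Hole 2 (subtracted): ⌀22, A = 380.1327 mm², x = 70 mm, Ī = 11499.01 mm⁴.
Hole 3 (subtracted): ⌀22, A = 380.1327 mm², x = 105 mm, Ī = 11499.01 mm⁴.
Hole 4 (subtracted): ⌀22, A = 380.1327 mm², x = 140 mm, Ī = 11499.01 mm⁴.
By symmetry the centroid is at mid-width, x̄ = 87.5 mm.
Transfer each piece to the centroidal y-axis using Ī + A·d² with d = x − 87.5:
  plate: d = 0 mm → contributes +24 563 802 mm⁴
  hole 1: d = -52.5 mm → contributes −1 059 240 mm⁴
  hole 2: d = -17.5 mm → contributes −127914.7 mm⁴
  hole 3: d = 17.5 mm → contributes −127914.7 mm⁴
  hole 4: d = 52.5 mm → contributes −1 059 240 mm⁴
Total I = 22 189 493 mm⁴.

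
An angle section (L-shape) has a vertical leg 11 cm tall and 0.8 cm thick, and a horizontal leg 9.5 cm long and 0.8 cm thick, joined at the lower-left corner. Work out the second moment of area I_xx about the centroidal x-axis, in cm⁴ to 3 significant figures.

Split into non-overlapping primitives; take the origin at the lower-left of the bounding box.
Vertical leg: 0.8 × 11, A = 8.8 cm², y = 5.5 cm, Ī = 88.733 cm⁴.
Horizontal leg (remainder): 8.7 × 0.8, A = 6.96 cm², y = 0.4 cm, Ī = 0.3712 cm⁴.
Centroid: ȳ = ΣA·y / ΣA = 3.2477 cm.
Transfer each piece to the centroidal x-axis using Ī + A·d² with d = y − 3.2477:
  vertical leg: d = 2.2523 cm → contributes +133.37 cm⁴
  horizontal leg (remainder): d = -2.8477 cm → contributes +56.813 cm⁴
Total I = 190.19 cm⁴.

I_xx ≈ 190 cm⁴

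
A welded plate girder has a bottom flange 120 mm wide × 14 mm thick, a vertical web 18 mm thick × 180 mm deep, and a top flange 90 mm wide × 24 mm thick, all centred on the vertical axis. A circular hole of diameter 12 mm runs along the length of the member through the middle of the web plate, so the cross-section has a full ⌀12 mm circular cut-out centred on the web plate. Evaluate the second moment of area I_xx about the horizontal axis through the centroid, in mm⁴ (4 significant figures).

I_xx ≈ 4.669 × 10⁷ mm⁴

Treat the section as a set of non-overlapping primitives; coordinates are from the bounding-box lower-left.
Bottom plate: 120 × 14, A = 1 680 mm², y = 7 mm, Ī = 27 440 mm⁴.
Web plate: 18 × 180, A = 3 240 mm², y = 104 mm, Ī = 8 748 000 mm⁴.
Top plate: 90 × 24, A = 2 160 mm², y = 206 mm, Ī = 103 680 mm⁴.
Hole (subtracted): ⌀12, A = 113.097 mm², y = 104 mm, Ī = 1017.88 mm⁴.
Centroid: ȳ = ΣA·y / ΣA = 112.233 mm.
Transfer each piece to the horizontal axis through the centroid using Ī + A·d² with d = y − 112.233:
  bottom plate: d = -105.233 mm → contributes +18 631 809 mm⁴
  web plate: d = -8.23321 mm → contributes +8 967 626 mm⁴
  top plate: d = 93.7668 mm → contributes +19 094 854 mm⁴
  hole: d = -8.23321 mm → contributes −8684.27 mm⁴
Total I = 46 685 605 mm⁴.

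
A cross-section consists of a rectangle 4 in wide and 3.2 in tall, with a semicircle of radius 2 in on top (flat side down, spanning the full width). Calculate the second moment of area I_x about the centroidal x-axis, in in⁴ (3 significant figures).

I_x ≈ 38.0 in⁴

Split into non-overlapping primitives; take the origin at the lower-left of the bounding box.
Rectangular body: 4 × 3.2, A = 12.8 in², y = 1.6 in, Ī = 10.923 in⁴.
Semicircular cap: semicircle r = 2, A = 6.2832 in², y = 4.0488 in, Ī = 1.7561 in⁴.
Centroid: ȳ = ΣA·y / ΣA = 2.4063 in.
Transfer each piece to the centroidal x-axis using Ī + A·d² with d = y − 2.4063:
  rectangular body: d = -0.80628 in → contributes +19.244 in⁴
  semicircular cap: d = 1.6425 in → contributes +18.708 in⁴
Total I = 37.952 in⁴.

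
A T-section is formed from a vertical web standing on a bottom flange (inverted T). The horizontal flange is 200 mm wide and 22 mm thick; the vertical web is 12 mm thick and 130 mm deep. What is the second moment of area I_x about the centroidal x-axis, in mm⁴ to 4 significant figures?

Decompose the section into non-overlapping parts with the origin at the bottom-left of its bounding rectangle.
Flange: 200 × 22, A = 4 400 mm², y = 11 mm, Ī = 177 467 mm⁴.
Web: 12 × 130, A = 1 560 mm², y = 87 mm, Ī = 2 197 000 mm⁴.
Centroid: ȳ = ΣA·y / ΣA = 30.8926 mm.
Transfer each piece to the centroidal x-axis using Ī + A·d² with d = y − 30.8926:
  flange: d = -19.8926 mm → contributes +1 918 618 mm⁴
  web: d = 56.1074 mm → contributes +7 107 940 mm⁴
Total I = 9 026 558 mm⁴.

I_x ≈ 9.027 × 10⁶ mm⁴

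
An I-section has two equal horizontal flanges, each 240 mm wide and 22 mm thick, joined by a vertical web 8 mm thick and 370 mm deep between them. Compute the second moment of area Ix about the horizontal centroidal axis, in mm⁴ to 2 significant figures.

Treat the section as a set of non-overlapping primitives; coordinates are from the bounding-box lower-left.
Bottom flange: 240 × 22, A = 5 280 mm², y = 11 mm, Ī = 212 960 mm⁴.
Web: 8 × 370, A = 2 960 mm², y = 207 mm, Ī = 33 768 667 mm⁴.
Top flange: 240 × 22, A = 5 280 mm², y = 403 mm, Ī = 212 960 mm⁴.
By symmetry the centroid is at mid-height, ȳ = 207 mm.
Transfer each piece to the horizontal centroidal axis using Ī + A·d² with d = y − 207:
  bottom flange: d = -196 mm → contributes +203 049 440 mm⁴
  web: d = 0 mm → contributes +33 768 667 mm⁴
  top flange: d = 196 mm → contributes +203 049 440 mm⁴
Total I = 439 867 547 mm⁴.

Ix ≈ 4.4 × 10⁸ mm⁴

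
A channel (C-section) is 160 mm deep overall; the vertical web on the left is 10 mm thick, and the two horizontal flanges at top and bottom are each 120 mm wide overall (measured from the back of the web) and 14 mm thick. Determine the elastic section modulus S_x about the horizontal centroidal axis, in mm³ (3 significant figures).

Break the section into simple shapes (no overlaps), measuring from the bottom-left corner of the bounding box.
Web: 10 × 160, A = 1 600 mm², y = 80 mm, Ī = 3 413 333 mm⁴.
Top flange (beyond web): 110 × 14, A = 1 540 mm², y = 153 mm, Ī = 25 153 mm⁴.
Bottom flange (beyond web): 110 × 14, A = 1 540 mm², y = 7 mm, Ī = 25 153 mm⁴.
By symmetry the centroid is at mid-height, ȳ = 80 mm.
Transfer each piece to the horizontal centroidal axis using Ī + A·d² with d = y − 80:
  web: d = 0 mm → contributes +3 413 333 mm⁴
  top flange (beyond web): d = 73 mm → contributes +8 231 813 mm⁴
  bottom flange (beyond web): d = -73 mm → contributes +8 231 813 mm⁴
Total I = 19 876 960 mm⁴.
Extreme fibre distance c = 80 mm; S = I/c = 248 462 mm³.

S_x ≈ 2.48 × 10⁵ mm³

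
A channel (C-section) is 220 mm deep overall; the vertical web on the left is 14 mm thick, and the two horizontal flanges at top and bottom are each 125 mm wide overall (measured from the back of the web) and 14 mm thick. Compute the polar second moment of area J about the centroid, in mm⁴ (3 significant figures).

J ≈ 5.47 × 10⁷ mm⁴

Break the section into simple shapes (no overlaps), measuring from the bottom-left corner of the bounding box.
Web: 14 × 220, A = 3 080 mm², y = 110 mm, Ī = 12 422 667 mm⁴.
Top flange (beyond web): 111 × 14, A = 1 554 mm², y = 213 mm, Ī = 25 382 mm⁴.
Bottom flange (beyond web): 111 × 14, A = 1 554 mm², y = 7 mm, Ī = 25 382 mm⁴.
By symmetry the centroid is at mid-height, ȳ = 110 mm.
Transfer each piece to the centroidal x-axis using Ī + A·d² with d = y − 110:
  web: d = 0 mm → contributes +12 422 667 mm⁴
  top flange (beyond web): d = 103 mm → contributes +16 511 768 mm⁴
  bottom flange (beyond web): d = -103 mm → contributes +16 511 768 mm⁴
Total I = 45 446 203 mm⁴.
For the y-axis: x̄ = 38.391 mm.
Repeating about the centroidal y-axis gives I_y = 9 284 291 mm⁴.
Polar second moment: J = I_x + I_y = 54 730 493 mm⁴.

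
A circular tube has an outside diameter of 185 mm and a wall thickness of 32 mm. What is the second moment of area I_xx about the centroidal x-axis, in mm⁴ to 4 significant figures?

I_xx ≈ 4.698 × 10⁷ mm⁴

Decompose the section into non-overlapping parts with the origin at the bottom-left of its bounding rectangle.
Outer circle: ⌀185, A = 26880.3 mm², y = 92.5 mm, Ī = 57 498 539 mm⁴.
Bore (subtracted): ⌀121, A = 11 499 mm², y = 92.5 mm, Ī = 10 522 317 mm⁴.
By symmetry the centroid is at mid-height, ȳ = 92.5 mm.
All pieces are centred on the centroidal x-axis, so I = ΣĪ (holes subtracted) = 46 976 222 mm⁴.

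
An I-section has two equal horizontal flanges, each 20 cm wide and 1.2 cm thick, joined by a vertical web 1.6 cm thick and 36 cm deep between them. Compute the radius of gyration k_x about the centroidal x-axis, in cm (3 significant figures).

Treat the section as a set of non-overlapping primitives; coordinates are from the bounding-box lower-left.
Bottom flange: 20 × 1.2, A = 24 cm², y = 0.6 cm, Ī = 2.88 cm⁴.
Web: 1.6 × 36, A = 57.6 cm², y = 19.2 cm, Ī = 6220.8 cm⁴.
Top flange: 20 × 1.2, A = 24 cm², y = 37.8 cm, Ī = 2.88 cm⁴.
By symmetry the centroid is at mid-height, ȳ = 19.2 cm.
Transfer each piece to the centroidal x-axis using Ī + A·d² with d = y − 19.2:
  bottom flange: d = -18.6 cm → contributes +8305.9 cm⁴
  web: d = 0 cm → contributes +6220.8 cm⁴
  top flange: d = 18.6 cm → contributes +8305.9 cm⁴
Total I = 22 833 cm⁴.
Radius of gyration: k = √(I/A) = √(22 833 / 105.6) = 14.704 cm.

k_x ≈ 14.7 cm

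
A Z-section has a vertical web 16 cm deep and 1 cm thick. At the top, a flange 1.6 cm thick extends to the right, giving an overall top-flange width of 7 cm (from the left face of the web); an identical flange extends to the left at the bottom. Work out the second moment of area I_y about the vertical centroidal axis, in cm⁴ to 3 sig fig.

Break the section into simple shapes (no overlaps), measuring from the bottom-left corner of the bounding box.
Web: 1 × 16, A = 16 cm², x = 6.5 cm, Ī = 1.3333 cm⁴.
Top flange (beyond web): 6 × 1.6, A = 9.6 cm², x = 10 cm, Ī = 28.8 cm⁴.
Bottom flange (beyond web): 6 × 1.6, A = 9.6 cm², x = 3 cm, Ī = 28.8 cm⁴.
Centroid: x̄ = ΣA·x / ΣA = 6.5 cm.
Transfer each piece to the vertical centroidal axis using Ī + A·d² with d = x − 6.5:
  web: d = 0 cm → contributes +1.3333 cm⁴
  top flange (beyond web): d = 3.5 cm → contributes +146.4 cm⁴
  bottom flange (beyond web): d = -3.5 cm → contributes +146.4 cm⁴
Total I = 294.13 cm⁴.

I_y ≈ 294 cm⁴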